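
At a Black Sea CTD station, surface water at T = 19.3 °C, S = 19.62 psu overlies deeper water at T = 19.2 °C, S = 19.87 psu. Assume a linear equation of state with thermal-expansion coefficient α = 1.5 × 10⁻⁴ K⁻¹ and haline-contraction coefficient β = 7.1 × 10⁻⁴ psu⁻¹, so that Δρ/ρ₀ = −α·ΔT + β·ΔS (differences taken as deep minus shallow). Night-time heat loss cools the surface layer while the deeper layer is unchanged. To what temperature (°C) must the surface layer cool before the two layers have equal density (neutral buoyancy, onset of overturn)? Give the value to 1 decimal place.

Neutral buoyancy requires Δρ = 0, i.e. −α(T_deep − T_surf′) + β(S_deep − S_surf) = 0.
T_surf′ = T_deep − (β/α)·ΔS = 19.2 − (7.1 × 10⁻⁴/1.5 × 10⁻⁴)·(+0.25) = 18.017 °C.
Cooling required: 19.3 − (18.017) = 1.283 °C.

18.0 °C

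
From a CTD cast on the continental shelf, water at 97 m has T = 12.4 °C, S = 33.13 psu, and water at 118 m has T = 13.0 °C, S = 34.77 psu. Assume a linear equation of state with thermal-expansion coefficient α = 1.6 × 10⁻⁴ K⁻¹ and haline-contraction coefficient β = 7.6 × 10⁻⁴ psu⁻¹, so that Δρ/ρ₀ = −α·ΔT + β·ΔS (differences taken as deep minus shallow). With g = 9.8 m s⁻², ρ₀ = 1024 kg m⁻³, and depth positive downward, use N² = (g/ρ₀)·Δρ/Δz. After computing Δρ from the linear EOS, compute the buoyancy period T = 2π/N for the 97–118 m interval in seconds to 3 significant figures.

ΔT = +0.6 K, ΔS = +1.64 psu (deep − shallow).
Δρ/ρ₀ = −αΔT + βΔS = -9.60 × 10⁻⁵ + 1.2464 × 10⁻³ = 1.1504 × 10⁻³, so Δρ ≈ 1.178 kg m⁻³.
N² = (g/ρ₀)·Δρ/Δz = g·(Δρ/ρ₀)/Δz = 9.8 × 1.1504 × 10⁻³ / 21 = 5.3685 × 10⁻⁴ s⁻².
N = √(5.3685 × 10⁻⁴) = 0.023170 rad s⁻¹ → T = 2π/N = 271.18 s ≈ 271 s.

271 s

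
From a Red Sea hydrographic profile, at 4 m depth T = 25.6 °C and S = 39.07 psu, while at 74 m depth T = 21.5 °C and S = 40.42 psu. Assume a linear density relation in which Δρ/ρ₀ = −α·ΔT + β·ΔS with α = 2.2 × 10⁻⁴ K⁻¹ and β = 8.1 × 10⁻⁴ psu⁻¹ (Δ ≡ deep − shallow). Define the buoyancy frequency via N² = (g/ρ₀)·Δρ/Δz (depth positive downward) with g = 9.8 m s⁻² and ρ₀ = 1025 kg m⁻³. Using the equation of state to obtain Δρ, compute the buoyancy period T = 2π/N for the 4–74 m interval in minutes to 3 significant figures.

6.27 min

ΔT = -4.1 K, ΔS = +1.35 psu (deep − shallow).
Δρ/ρ₀ = −αΔT + βΔS = 9.02 × 10⁻⁴ + 1.0935 × 10⁻³ = 1.9955 × 10⁻³, so Δρ ≈ 2.045 kg m⁻³.
N² = (g/ρ₀)·Δρ/Δz = g·(Δρ/ρ₀)/Δz = 9.8 × 1.9955 × 10⁻³ / 70 = 2.7937 × 10⁻⁴ s⁻².
N = √(2.7937 × 10⁻⁴) = 0.016714 rad s⁻¹ → T = 2π/N = 375.92 s = 6.2653 min ≈ 6.27 min.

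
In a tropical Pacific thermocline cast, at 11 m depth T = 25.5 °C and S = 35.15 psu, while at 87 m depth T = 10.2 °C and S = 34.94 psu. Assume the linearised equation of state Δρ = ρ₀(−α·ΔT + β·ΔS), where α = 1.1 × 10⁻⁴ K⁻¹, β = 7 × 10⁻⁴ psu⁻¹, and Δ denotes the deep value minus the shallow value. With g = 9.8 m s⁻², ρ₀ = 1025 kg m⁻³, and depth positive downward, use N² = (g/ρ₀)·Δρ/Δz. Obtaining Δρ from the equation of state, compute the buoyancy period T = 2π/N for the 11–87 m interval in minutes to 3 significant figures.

7.44 min

ΔT = -15.3 K, ΔS = -0.21 psu (deep − shallow).
Δρ/ρ₀ = −αΔT + βΔS = 1.683 × 10⁻³ − 1.47 × 10⁻⁴ = 1.536 × 10⁻³, so Δρ ≈ 1.574 kg m⁻³.
N² = (g/ρ₀)·Δρ/Δz = g·(Δρ/ρ₀)/Δz = 9.8 × 1.536 × 10⁻³ / 76 = 1.9806 × 10⁻⁴ s⁻².
N = √(1.9806 × 10⁻⁴) = 0.014073 rad s⁻¹ → T = 2π/N = 446.47 s = 7.4412 min ≈ 7.44 min.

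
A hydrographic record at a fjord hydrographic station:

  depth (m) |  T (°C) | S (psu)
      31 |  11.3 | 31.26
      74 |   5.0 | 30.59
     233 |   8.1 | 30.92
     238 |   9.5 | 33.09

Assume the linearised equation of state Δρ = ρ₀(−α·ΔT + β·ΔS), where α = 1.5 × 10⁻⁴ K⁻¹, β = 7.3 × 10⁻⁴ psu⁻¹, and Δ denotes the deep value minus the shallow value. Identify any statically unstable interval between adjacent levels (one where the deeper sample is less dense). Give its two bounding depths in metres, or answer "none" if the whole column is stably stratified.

74–233 m

Evaluate Δρ/ρ₀ = −αΔT + βΔS across each adjacent pair:
  31–74 m: −αΔT+βΔS = −(1.5 × 10⁻⁴)(-6.3)+(7.3 × 10⁻⁴)(-0.67) = 4.6 × 10⁻⁴ → stable
  74–233 m: −αΔT+βΔS = −(1.5 × 10⁻⁴)(+3.1)+(7.3 × 10⁻⁴)(+0.33) = -2.2 × 10⁻⁴ → UNSTABLE
  233–238 m: −αΔT+βΔS = −(1.5 × 10⁻⁴)(+1.4)+(7.3 × 10⁻⁴)(+2.17) = 1.4 × 10⁻³ → stable
The 74–233 m interval has Δρ < 0: lighter water underlies denser water.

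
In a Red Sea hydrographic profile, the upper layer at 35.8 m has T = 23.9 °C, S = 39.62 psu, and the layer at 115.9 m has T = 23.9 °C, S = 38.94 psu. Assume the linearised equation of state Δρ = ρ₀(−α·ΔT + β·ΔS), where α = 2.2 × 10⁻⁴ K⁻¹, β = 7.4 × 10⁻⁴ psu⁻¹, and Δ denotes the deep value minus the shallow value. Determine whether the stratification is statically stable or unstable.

unstable

ΔT = 23.9 − 23.9 = +0.0 K and ΔS = 38.94 − 39.62 = -0.68 psu (deep − shallow).
−αΔT = 0; βΔS = -5.032 × 10⁻⁴; sum Δρ/ρ₀ = -5.032 × 10⁻⁴.
Δρ/ρ₀ < 0, so Δρ < 0: deeper water is lighter → statically unstable; the column would overturn.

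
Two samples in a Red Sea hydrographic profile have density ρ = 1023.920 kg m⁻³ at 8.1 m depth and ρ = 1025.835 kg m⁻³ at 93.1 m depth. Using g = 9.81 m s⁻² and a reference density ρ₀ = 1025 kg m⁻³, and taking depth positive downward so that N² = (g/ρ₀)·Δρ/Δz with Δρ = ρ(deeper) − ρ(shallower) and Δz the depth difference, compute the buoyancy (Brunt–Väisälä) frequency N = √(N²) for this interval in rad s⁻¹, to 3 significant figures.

Δρ = 1025.835 − 1023.920 = 1.915 kg m⁻³ over Δz = 93.1 − 8.1 = 85 m.
N² = (9.81/1025) × (1.915/85) = 2.1562 × 10⁻⁴ s⁻².
N = √(2.1562 × 10⁻⁴) = 0.014684 rad s⁻¹ ≈ 0.0147 rad s⁻¹.

0.0147 rad s⁻¹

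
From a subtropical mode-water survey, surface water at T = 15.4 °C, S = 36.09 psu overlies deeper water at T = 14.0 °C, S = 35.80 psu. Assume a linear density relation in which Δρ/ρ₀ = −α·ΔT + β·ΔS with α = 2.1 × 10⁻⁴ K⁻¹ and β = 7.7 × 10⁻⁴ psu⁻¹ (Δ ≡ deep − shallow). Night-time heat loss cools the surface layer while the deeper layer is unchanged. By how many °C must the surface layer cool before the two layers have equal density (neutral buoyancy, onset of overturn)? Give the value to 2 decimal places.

0.34 °C

Neutral buoyancy requires Δρ = 0, i.e. −α(T_deep − T_surf′) + β(S_deep − S_surf) = 0.
T_surf′ = T_deep − (β/α)·ΔS = 14.0 − (7.7 × 10⁻⁴/2.1 × 10⁻⁴)·(-0.29) = 15.0633 °C.
Cooling required: 15.4 − (15.0633) = 0.3367 °C.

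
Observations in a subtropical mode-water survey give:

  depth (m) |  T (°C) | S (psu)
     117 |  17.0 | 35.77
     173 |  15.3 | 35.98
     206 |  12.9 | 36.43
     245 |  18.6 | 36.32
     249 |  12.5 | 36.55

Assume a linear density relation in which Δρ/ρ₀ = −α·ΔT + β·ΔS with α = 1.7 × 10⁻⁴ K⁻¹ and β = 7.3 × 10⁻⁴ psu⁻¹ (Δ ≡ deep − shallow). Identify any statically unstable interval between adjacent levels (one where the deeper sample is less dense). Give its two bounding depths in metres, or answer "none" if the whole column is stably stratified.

206–245 m

Evaluate Δρ/ρ₀ = −αΔT + βΔS across each adjacent pair:
  117–173 m: −αΔT+βΔS = −(1.7 × 10⁻⁴)(-1.7)+(7.3 × 10⁻⁴)(+0.21) = 4.4 × 10⁻⁴ → stable
  173–206 m: −αΔT+βΔS = −(1.7 × 10⁻⁴)(-2.4)+(7.3 × 10⁻⁴)(+0.45) = 7.4 × 10⁻⁴ → stable
  206–245 m: −αΔT+βΔS = −(1.7 × 10⁻⁴)(+5.7)+(7.3 × 10⁻⁴)(-0.11) = -1.0 × 10⁻³ → UNSTABLE
  245–249 m: −αΔT+βΔS = −(1.7 × 10⁻⁴)(-6.1)+(7.3 × 10⁻⁴)(+0.23) = 1.2 × 10⁻³ → stable
The 206–245 m interval has Δρ < 0: lighter water underlies denser water.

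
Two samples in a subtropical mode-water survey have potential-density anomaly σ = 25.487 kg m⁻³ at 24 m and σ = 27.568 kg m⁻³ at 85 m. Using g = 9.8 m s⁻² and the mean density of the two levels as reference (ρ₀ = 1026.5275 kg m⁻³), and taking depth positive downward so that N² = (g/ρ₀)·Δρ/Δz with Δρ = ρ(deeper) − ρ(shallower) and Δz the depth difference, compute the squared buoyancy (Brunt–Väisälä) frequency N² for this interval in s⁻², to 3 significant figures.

Δρ = 1027.568 − 1025.487 = 2.081 kg m⁻³ over Δz = 85 − 24 = 61 m.
N² = (9.8/1026.5275) × (2.081/61) = 3.2568 × 10⁻⁴ s⁻² ≈ 3.26 × 10⁻⁴ s⁻².

3.26 × 10⁻⁴ s⁻²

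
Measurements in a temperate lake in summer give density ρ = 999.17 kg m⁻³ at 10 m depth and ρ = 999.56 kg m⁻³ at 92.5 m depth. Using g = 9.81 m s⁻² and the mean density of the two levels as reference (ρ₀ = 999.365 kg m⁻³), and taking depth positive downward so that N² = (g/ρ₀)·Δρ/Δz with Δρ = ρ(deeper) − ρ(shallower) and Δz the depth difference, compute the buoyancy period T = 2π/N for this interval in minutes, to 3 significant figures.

15.4 min

Δρ = 999.56 − 999.17 = 0.39 kg m⁻³ over Δz = 92.5 − 10 = 82.5 m.
N² = (9.81/999.365) × (0.39/82.5) = 4.6404 × 10⁻⁵ s⁻².
N = √(4.6404 × 10⁻⁵) = 6.8120 × 10⁻³ rad s⁻¹, so T = 2π/N = 922.37 s = 15.373 min ≈ 15.4 min.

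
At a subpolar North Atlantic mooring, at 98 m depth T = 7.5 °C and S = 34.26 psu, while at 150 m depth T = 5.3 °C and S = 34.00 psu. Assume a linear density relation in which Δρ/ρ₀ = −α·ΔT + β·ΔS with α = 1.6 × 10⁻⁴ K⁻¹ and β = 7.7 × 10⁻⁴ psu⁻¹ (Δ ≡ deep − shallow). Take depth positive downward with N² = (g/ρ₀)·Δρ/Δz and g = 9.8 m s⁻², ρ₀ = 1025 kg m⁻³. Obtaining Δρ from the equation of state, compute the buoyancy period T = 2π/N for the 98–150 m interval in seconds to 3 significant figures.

ΔT = -2.2 K, ΔS = -0.26 psu (deep − shallow).
Δρ/ρ₀ = −αΔT + βΔS = 3.52 × 10⁻⁴ − 2.002 × 10⁻⁴ = 1.518 × 10⁻⁴, so Δρ ≈ 0.1556 kg m⁻³.
N² = (g/ρ₀)·Δρ/Δz = g·(Δρ/ρ₀)/Δz = 9.8 × 1.518 × 10⁻⁴ / 52 = 2.8608 × 10⁻⁵ s⁻².
N = √(2.8608 × 10⁻⁵) = 5.3486 × 10⁻³ rad s⁻¹ → T = 2π/N = 1.1747 × 10³ s ≈ 1.17 × 10³ s.

1.17 × 10³ s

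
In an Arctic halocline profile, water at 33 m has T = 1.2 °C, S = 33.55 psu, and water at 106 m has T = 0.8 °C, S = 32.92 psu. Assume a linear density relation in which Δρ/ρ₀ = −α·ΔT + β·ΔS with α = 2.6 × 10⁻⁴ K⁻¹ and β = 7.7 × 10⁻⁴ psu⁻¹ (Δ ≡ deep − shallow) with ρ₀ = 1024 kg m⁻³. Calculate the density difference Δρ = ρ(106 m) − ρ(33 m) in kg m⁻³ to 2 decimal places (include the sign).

-0.39 kg m⁻³

ΔT = -0.4 K, ΔS = -0.63 psu (deep − shallow).
Δρ/ρ₀ = −(2.6 × 10⁻⁴)(-0.4) + (7.7 × 10⁻⁴)(-0.63) = -3.811 × 10⁻⁴.
Δρ = 1024 × (-3.811 × 10⁻⁴) = -0.39 kg m⁻³.
Negative Δρ: lighter below, statically unstable.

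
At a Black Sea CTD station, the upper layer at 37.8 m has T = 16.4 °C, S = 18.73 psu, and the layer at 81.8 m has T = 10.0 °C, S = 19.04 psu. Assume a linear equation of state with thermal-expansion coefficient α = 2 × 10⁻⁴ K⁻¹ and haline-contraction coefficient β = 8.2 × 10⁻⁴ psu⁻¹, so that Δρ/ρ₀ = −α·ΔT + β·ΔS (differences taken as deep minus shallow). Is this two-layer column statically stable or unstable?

ΔT = 10.0 − 16.4 = -6.4 K and ΔS = 19.04 − 18.73 = +0.31 psu (deep − shallow).
−αΔT = 1.28 × 10⁻³; βΔS = 2.542 × 10⁻⁴; sum Δρ/ρ₀ = 1.5342 × 10⁻³.
Δρ/ρ₀ > 0, so Δρ > 0: deeper water is denser → statically stable.

stable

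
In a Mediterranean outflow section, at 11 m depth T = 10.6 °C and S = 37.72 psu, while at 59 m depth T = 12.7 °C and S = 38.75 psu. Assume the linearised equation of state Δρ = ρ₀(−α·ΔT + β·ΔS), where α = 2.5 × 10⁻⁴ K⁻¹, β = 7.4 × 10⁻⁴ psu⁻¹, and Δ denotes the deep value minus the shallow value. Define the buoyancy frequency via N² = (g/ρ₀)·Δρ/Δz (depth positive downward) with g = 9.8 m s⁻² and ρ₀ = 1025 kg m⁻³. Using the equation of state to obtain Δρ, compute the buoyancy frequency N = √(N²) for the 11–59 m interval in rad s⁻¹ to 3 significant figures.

ΔT = +2.1 K, ΔS = +1.03 psu (deep − shallow).
Δρ/ρ₀ = −αΔT + βΔS = -5.25 × 10⁻⁴ + 7.622 × 10⁻⁴ = 2.372 × 10⁻⁴, so Δρ ≈ 0.2431 kg m⁻³.
N² = (g/ρ₀)·Δρ/Δz = g·(Δρ/ρ₀)/Δz = 9.8 × 2.372 × 10⁻⁴ / 48 = 4.8428 × 10⁻⁵ s⁻².
N = √(4.8428 × 10⁻⁵) = 6.9590 × 10⁻³ rad s⁻¹ ≈ 6.96 × 10⁻³ rad s⁻¹.

6.96 × 10⁻³ rad s⁻¹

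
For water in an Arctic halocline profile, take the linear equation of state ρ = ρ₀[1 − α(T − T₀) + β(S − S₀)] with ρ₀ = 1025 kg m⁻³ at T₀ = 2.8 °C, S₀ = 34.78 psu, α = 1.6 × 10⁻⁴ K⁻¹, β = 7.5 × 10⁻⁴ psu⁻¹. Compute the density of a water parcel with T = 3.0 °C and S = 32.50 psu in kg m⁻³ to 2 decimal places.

1023.21 kg m⁻³

T − T₀ = +0.2 K, S − S₀ = -2.28 psu.
Bracket = 1 − α·(+0.2) + β·(-2.28) = 1 + (-1.742 × 10⁻³) = 0.9982580.
ρ = 1025 × 0.9982580 = 1023.21 kg m⁻³.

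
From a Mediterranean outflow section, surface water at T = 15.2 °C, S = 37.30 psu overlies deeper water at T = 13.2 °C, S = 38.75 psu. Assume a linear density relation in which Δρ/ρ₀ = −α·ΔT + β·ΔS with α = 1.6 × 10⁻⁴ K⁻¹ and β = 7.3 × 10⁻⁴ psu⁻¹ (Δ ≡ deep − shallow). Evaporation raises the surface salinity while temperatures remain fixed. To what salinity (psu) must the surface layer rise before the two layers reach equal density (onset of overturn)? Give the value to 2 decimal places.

Neutral buoyancy requires −α(T_deep − T_surf) + β(S_deep − S_surf′) = 0.
S_surf′ = S_deep − (α/β)·ΔT = 38.75 − (1.6 × 10⁻⁴/7.3 × 10⁻⁴)·(-2.0) = 39.1884 psu.
Increase required: 39.1884 − 37.30 = 1.8884 psu.

39.19 psu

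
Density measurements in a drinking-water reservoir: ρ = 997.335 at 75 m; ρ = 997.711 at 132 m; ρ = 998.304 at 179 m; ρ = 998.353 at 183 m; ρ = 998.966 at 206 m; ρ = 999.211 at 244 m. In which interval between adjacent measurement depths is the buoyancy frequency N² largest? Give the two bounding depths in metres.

Compute the density gradient over each adjacent pair:
  75–132 m: Δρ/Δz = 0.376/57 = 6.6 × 10⁻³ kg m⁻⁴
  132–179 m: Δρ/Δz = 0.593/47 = 0.013 kg m⁻⁴
  179–183 m: Δρ/Δz = 0.049/4 = 0.012 kg m⁻⁴
  183–206 m: Δρ/Δz = 0.613/23 = 0.027 kg m⁻⁴
  206–244 m: Δρ/Δz = 0.245/38 = 6.4 × 10⁻³ kg m⁻⁴
The largest gradient is in the 183–206 m interval — the pycnocline.

183–206 m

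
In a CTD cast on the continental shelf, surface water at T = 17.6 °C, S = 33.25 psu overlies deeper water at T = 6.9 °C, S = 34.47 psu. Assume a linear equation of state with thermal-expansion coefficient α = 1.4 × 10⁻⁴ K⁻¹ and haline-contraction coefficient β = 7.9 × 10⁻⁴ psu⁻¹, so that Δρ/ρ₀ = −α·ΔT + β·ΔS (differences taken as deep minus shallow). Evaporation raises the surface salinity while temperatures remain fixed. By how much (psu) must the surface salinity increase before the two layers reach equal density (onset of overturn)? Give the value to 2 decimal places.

Neutral buoyancy requires −α(T_deep − T_surf) + β(S_deep − S_surf′) = 0.
S_surf′ = S_deep − (α/β)·ΔT = 34.47 − (1.4 × 10⁻⁴/7.9 × 10⁻⁴)·(-10.7) = 36.3662 psu.
Increase required: 36.3662 − 33.25 = 3.1162 psu.

3.12 psu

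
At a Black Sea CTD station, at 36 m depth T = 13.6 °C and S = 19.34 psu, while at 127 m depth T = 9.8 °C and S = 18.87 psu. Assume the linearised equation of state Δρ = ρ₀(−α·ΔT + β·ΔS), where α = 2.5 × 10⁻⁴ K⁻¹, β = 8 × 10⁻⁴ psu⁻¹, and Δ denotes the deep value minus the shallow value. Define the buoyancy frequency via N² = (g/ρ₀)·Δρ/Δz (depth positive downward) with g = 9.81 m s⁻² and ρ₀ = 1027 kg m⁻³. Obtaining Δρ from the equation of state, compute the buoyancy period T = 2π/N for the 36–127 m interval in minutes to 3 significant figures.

ΔT = -3.8 K, ΔS = -0.47 psu (deep − shallow).
Δρ/ρ₀ = −αΔT + βΔS = 9.50 × 10⁻⁴ − 3.76 × 10⁻⁴ = 5.74 × 10⁻⁴, so Δρ ≈ 0.5895 kg m⁻³.
N² = (g/ρ₀)·Δρ/Δz = g·(Δρ/ρ₀)/Δz = 9.81 × 5.74 × 10⁻⁴ / 91 = 6.1878 × 10⁻⁵ s⁻².
N = √(6.1878 × 10⁻⁵) = 7.8663 × 10⁻³ rad s⁻¹ → T = 2π/N = 798.75 s = 13.312 min ≈ 13.3 min.

13.3 min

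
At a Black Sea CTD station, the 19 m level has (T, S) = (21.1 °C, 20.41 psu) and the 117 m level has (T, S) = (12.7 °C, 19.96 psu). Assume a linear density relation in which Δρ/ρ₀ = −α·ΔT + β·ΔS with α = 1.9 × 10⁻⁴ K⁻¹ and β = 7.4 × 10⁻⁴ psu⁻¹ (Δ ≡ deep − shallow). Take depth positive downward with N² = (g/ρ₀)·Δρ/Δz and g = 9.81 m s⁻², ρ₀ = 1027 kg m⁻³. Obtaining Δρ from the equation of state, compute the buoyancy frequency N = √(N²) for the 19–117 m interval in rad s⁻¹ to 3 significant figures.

ΔT = -8.4 K, ΔS = -0.45 psu (deep − shallow).
Δρ/ρ₀ = −αΔT + βΔS = 1.596 × 10⁻³ − 3.33 × 10⁻⁴ = 1.263 × 10⁻³, so Δρ ≈ 1.297 kg m⁻³.
N² = (g/ρ₀)·Δρ/Δz = g·(Δρ/ρ₀)/Δz = 9.81 × 1.263 × 10⁻³ / 98 = 1.2643 × 10⁻⁴ s⁻².
N = √(1.2643 × 10⁻⁴) = 0.011244 rad s⁻¹ ≈ 0.0112 rad s⁻¹.

0.0112 rad s⁻¹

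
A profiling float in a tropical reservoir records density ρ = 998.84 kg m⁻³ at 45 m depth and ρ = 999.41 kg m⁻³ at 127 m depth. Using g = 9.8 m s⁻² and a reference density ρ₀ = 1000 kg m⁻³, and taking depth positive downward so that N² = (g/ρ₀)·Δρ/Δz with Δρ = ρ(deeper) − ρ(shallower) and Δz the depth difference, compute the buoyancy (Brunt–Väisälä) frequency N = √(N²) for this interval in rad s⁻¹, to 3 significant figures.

Δρ = 999.41 − 998.84 = 0.57 kg m⁻³ over Δz = 127 − 45 = 82 m.
N² = (9.8/1000) × (0.57/82) = 6.8122 × 10⁻⁵ s⁻².
N = √(6.8122 × 10⁻⁵) = 8.2536 × 10⁻³ rad s⁻¹ ≈ 8.25 × 10⁻³ rad s⁻¹.
N² > 0, so the interval is statically stable.

8.25 × 10⁻³ rad s⁻¹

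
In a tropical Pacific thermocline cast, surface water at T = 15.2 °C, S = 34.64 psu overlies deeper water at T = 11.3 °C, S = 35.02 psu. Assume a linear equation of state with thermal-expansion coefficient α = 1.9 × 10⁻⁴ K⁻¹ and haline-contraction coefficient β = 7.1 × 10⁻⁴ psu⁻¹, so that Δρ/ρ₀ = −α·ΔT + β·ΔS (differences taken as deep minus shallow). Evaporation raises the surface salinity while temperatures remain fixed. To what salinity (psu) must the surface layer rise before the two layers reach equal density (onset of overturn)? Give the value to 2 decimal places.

36.06 psu

Neutral buoyancy requires −α(T_deep − T_surf) + β(S_deep − S_surf′) = 0.
S_surf′ = S_deep − (α/β)·ΔT = 35.02 − (1.9 × 10⁻⁴/7.1 × 10⁻⁴)·(-3.9) = 36.0637 psu.
Increase required: 36.0637 − 34.64 = 1.4237 psu.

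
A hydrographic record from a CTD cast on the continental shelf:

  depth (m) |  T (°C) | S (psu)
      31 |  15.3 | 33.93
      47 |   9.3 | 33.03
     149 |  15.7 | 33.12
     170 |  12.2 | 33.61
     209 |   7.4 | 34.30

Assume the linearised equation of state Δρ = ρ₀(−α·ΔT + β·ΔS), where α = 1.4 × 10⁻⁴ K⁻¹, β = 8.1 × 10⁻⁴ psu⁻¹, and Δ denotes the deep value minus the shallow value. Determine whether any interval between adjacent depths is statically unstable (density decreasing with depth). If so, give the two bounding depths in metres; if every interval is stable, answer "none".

47–149 m

Evaluate Δρ/ρ₀ = −αΔT + βΔS across each adjacent pair:
  31–47 m: −αΔT+βΔS = −(1.4 × 10⁻⁴)(-6.0)+(8.1 × 10⁻⁴)(-0.90) = 1.1 × 10⁻⁴ → stable
  47–149 m: −αΔT+βΔS = −(1.4 × 10⁻⁴)(+6.4)+(8.1 × 10⁻⁴)(+0.09) = -8.2 × 10⁻⁴ → UNSTABLE
  149–170 m: −αΔT+βΔS = −(1.4 × 10⁻⁴)(-3.5)+(8.1 × 10⁻⁴)(+0.49) = 8.9 × 10⁻⁴ → stable
  170–209 m: −αΔT+βΔS = −(1.4 × 10⁻⁴)(-4.8)+(8.1 × 10⁻⁴)(+0.69) = 1.2 × 10⁻³ → stable
The 47–149 m interval has Δρ < 0: lighter water underlies denser water.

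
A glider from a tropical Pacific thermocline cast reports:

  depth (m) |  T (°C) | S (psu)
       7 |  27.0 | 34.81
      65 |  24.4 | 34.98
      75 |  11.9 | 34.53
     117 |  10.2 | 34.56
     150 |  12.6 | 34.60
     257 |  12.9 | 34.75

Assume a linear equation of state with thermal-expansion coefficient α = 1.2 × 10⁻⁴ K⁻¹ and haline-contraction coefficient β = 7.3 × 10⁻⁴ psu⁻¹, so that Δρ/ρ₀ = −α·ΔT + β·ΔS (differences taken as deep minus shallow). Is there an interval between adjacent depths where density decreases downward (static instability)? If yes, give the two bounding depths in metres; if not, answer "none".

Evaluate Δρ/ρ₀ = −αΔT + βΔS across each adjacent pair:
  7–65 m: −αΔT+βΔS = −(1.2 × 10⁻⁴)(-2.6)+(7.3 × 10⁻⁴)(+0.17) = 4.4 × 10⁻⁴ → stable
  65–75 m: −αΔT+βΔS = −(1.2 × 10⁻⁴)(-12.5)+(7.3 × 10⁻⁴)(-0.45) = 1.2 × 10⁻³ → stable
  75–117 m: −αΔT+βΔS = −(1.2 × 10⁻⁴)(-1.7)+(7.3 × 10⁻⁴)(+0.03) = 2.3 × 10⁻⁴ → stable
  117–150 m: −αΔT+βΔS = −(1.2 × 10⁻⁴)(+2.4)+(7.3 × 10⁻⁴)(+0.04) = -2.6 × 10⁻⁴ → UNSTABLE
  150–257 m: −αΔT+βΔS = −(1.2 × 10⁻⁴)(+0.3)+(7.3 × 10⁻⁴)(+0.15) = 7.3 × 10⁻⁵ → stable
The 117–150 m interval has Δρ < 0: lighter water underlies denser water.

117–150 m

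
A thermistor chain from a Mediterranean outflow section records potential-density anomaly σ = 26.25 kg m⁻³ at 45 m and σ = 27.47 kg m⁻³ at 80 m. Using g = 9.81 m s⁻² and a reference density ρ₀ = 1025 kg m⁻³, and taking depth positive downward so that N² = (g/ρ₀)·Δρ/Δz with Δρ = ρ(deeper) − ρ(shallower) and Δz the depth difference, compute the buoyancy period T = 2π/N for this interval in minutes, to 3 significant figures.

Δρ = 1027.47 − 1026.25 = 1.22 kg m⁻³ over Δz = 80 − 45 = 35 m.
N² = (9.81/1025) × (1.22/35) = 3.3361 × 10⁻⁴ s⁻².
N = √(3.3361 × 10⁻⁴) = 0.018265 rad s⁻¹, so T = 2π/N = 344.00 s = 5.7333 min ≈ 5.73 min.

5.73 min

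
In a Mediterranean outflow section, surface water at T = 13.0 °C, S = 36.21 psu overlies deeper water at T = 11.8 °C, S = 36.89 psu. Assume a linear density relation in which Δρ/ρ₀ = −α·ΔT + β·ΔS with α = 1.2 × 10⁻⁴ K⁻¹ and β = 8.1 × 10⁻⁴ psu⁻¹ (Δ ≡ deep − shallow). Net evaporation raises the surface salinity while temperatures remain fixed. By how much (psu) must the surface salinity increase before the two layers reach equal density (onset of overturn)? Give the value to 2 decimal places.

0.86 psu

Neutral buoyancy requires −α(T_deep − T_surf) + β(S_deep − S_surf′) = 0.
S_surf′ = S_deep − (α/β)·ΔT = 36.89 − (1.2 × 10⁻⁴/8.1 × 10⁻⁴)·(-1.2) = 37.0678 psu.
Increase required: 37.0678 − 36.21 = 0.8578 psu.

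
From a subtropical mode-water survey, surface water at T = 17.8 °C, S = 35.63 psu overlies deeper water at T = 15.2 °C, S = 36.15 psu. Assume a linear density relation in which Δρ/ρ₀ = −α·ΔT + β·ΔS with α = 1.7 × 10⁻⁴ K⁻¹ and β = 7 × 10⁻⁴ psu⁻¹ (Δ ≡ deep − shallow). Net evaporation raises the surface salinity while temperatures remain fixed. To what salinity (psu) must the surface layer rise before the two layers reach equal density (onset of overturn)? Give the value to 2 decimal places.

36.78 psu

Neutral buoyancy requires −α(T_deep − T_surf) + β(S_deep − S_surf′) = 0.
S_surf′ = S_deep − (α/β)·ΔT = 36.15 − (1.7 × 10⁻⁴/7 × 10⁻⁴)·(-2.6) = 36.7814 psu.
Increase required: 36.7814 − 35.63 = 1.1514 psu.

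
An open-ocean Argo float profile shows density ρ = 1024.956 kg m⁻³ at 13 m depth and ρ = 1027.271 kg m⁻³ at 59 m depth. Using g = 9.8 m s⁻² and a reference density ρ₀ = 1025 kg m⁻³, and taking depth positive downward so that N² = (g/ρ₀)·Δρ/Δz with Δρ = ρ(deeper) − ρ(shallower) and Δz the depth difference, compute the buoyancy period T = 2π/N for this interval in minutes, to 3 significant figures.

4.77 min

Δρ = 1027.271 − 1024.956 = 2.315 kg m⁻³ over Δz = 59 − 13 = 46 m.
N² = (9.8/1025) × (2.315/46) = 4.8117 × 10⁻⁴ s⁻².
N = √(4.8117 × 10⁻⁴) = 0.021936 rad s⁻¹, so T = 2π/N = 286.43 s = 4.7738 min ≈ 4.77 min.
Since Δρ > 0 the layer is stably stratified.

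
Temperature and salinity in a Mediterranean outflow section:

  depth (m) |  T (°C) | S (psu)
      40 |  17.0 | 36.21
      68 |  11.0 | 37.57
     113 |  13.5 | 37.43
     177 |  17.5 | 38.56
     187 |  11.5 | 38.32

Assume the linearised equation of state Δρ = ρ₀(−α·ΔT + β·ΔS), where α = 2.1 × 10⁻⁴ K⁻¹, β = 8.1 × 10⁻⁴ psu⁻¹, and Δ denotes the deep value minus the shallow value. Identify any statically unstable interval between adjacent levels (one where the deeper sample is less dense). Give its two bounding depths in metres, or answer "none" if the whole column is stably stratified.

Evaluate Δρ/ρ₀ = −αΔT + βΔS across each adjacent pair:
  40–68 m: −αΔT+βΔS = −(2.1 × 10⁻⁴)(-6.0)+(8.1 × 10⁻⁴)(+1.36) = 2.4 × 10⁻³ → stable
  68–113 m: −αΔT+βΔS = −(2.1 × 10⁻⁴)(+2.5)+(8.1 × 10⁻⁴)(-0.14) = -6.4 × 10⁻⁴ → UNSTABLE
  113–177 m: −αΔT+βΔS = −(2.1 × 10⁻⁴)(+4.0)+(8.1 × 10⁻⁴)(+1.13) = 7.5 × 10⁻⁵ → stable
  177–187 m: −αΔT+βΔS = −(2.1 × 10⁻⁴)(-6.0)+(8.1 × 10⁻⁴)(-0.24) = 1.1 × 10⁻³ → stable
The 68–113 m interval has Δρ < 0: lighter water underlies denser water.

68–113 m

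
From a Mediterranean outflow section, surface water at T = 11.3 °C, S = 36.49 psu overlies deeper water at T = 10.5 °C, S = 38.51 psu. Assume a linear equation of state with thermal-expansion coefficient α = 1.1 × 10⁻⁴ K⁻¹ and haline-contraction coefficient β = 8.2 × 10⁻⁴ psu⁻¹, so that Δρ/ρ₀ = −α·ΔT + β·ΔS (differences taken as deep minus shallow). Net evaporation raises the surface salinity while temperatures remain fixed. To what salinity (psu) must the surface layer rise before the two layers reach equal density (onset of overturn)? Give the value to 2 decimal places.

38.62 psu

Neutral buoyancy requires −α(T_deep − T_surf) + β(S_deep − S_surf′) = 0.
S_surf′ = S_deep − (α/β)·ΔT = 38.51 − (1.1 × 10⁻⁴/8.2 × 10⁻⁴)·(-0.8) = 38.6173 psu.
Increase required: 38.6173 − 36.49 = 2.1273 psu.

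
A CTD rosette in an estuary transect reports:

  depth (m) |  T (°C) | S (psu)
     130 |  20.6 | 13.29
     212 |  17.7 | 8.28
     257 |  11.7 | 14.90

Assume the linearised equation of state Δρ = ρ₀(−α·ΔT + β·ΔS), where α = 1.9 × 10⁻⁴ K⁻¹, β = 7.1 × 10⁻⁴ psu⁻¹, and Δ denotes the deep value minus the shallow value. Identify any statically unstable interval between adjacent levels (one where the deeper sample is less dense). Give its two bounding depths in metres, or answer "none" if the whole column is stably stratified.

130–212 m

Evaluate Δρ/ρ₀ = −αΔT + βΔS across each adjacent pair:
  130–212 m: −αΔT+βΔS = −(1.9 × 10⁻⁴)(-2.9)+(7.1 × 10⁻⁴)(-5.01) = -3.0 × 10⁻³ → UNSTABLE
  212–257 m: −αΔT+βΔS = −(1.9 × 10⁻⁴)(-6.0)+(7.1 × 10⁻⁴)(+6.62) = 5.8 × 10⁻³ → stable
The 130–212 m interval has Δρ < 0: lighter water underlies denser water.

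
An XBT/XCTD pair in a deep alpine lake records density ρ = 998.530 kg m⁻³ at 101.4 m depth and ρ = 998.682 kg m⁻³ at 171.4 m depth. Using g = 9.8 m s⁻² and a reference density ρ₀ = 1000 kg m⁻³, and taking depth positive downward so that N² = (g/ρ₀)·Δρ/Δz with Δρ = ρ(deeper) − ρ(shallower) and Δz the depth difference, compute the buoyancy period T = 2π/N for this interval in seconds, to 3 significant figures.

1.36 × 10³ s

Δρ = 998.682 − 998.530 = 0.152 kg m⁻³ over Δz = 171.4 − 101.4 = 70 m.
N² = (9.8/1000) × (0.152/70) = 2.1280 × 10⁻⁵ s⁻².
N = √(2.1280 × 10⁻⁵) = 4.6130 × 10⁻³ rad s⁻¹, so T = 2π/N = 1.3621 × 10³ s ≈ 1.36 × 10³ s.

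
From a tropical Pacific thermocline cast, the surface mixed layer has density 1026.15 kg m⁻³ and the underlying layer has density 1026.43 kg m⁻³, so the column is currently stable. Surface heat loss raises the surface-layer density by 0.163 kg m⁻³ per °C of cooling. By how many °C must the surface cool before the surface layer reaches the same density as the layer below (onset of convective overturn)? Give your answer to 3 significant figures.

1.72 °C

Density deficit of the surface layer: 1026.43 − 1026.15 = 0.28 kg m⁻³.
Required change = 0.28 / 0.163 = 1.72 °C.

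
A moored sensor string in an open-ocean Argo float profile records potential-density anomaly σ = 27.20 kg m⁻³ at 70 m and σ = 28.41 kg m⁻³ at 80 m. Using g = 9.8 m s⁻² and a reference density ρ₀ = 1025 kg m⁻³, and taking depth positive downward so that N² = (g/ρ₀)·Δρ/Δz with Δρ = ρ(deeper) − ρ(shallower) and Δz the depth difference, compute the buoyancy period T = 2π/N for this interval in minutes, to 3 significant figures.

Δρ = 1028.41 − 1027.20 = 1.21 kg m⁻³ over Δz = 80 − 70 = 10 m.
N² = (9.8/1025) × (1.21/10) = 1.1569 × 10⁻³ s⁻².
N = √(1.1569 × 10⁻³) = 0.034013 rad s⁻¹, so T = 2π/N = 184.73 s = 3.0788 min ≈ 3.08 min.

3.08 min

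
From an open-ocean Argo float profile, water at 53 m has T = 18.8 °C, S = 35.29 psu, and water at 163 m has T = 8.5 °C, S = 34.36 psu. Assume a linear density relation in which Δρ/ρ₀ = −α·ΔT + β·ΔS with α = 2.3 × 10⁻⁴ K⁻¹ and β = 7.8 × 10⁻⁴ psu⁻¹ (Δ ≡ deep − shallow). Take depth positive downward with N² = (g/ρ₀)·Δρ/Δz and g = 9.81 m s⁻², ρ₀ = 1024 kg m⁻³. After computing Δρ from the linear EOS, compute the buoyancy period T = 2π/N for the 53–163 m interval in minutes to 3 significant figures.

8.65 min

ΔT = -10.3 K, ΔS = -0.93 psu (deep − shallow).
Δρ/ρ₀ = −αΔT + βΔS = 2.369 × 10⁻³ − 7.254 × 10⁻⁴ = 1.6436 × 10⁻³, so Δρ ≈ 1.683 kg m⁻³.
N² = (g/ρ₀)·Δρ/Δz = g·(Δρ/ρ₀)/Δz = 9.81 × 1.6436 × 10⁻³ / 110 = 1.4658 × 10⁻⁴ s⁻².
N = √(1.4658 × 10⁻⁴) = 0.012107 rad s⁻¹ → T = 2π/N = 518.97 s = 8.6495 min ≈ 8.65 min.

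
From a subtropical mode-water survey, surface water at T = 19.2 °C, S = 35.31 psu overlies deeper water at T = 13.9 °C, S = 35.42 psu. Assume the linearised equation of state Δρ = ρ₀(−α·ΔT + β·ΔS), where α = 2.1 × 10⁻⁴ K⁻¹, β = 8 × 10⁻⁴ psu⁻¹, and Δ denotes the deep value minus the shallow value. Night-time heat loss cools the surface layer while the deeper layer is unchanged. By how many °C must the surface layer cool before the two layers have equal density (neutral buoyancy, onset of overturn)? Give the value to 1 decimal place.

Neutral buoyancy requires Δρ = 0, i.e. −α(T_deep − T_surf′) + β(S_deep − S_surf) = 0.
T_surf′ = T_deep − (β/α)·ΔS = 13.9 − (8 × 10⁻⁴/2.1 × 10⁻⁴)·(+0.11) = 13.481 °C.
Cooling required: 19.2 − (13.481) = 5.719 °C.

5.7 °C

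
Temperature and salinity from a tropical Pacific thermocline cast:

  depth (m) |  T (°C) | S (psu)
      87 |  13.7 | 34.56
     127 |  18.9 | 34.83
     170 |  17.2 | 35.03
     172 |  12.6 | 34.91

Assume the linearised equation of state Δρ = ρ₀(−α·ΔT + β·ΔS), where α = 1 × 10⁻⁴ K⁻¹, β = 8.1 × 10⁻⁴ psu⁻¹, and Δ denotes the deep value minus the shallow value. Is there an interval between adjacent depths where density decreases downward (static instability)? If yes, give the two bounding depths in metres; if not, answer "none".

Evaluate Δρ/ρ₀ = −αΔT + βΔS across each adjacent pair:
  87–127 m: −αΔT+βΔS = −(1 × 10⁻⁴)(+5.2)+(8.1 × 10⁻⁴)(+0.27) = -3.0 × 10⁻⁴ → UNSTABLE
  127–170 m: −αΔT+βΔS = −(1 × 10⁻⁴)(-1.7)+(8.1 × 10⁻⁴)(+0.20) = 3.3 × 10⁻⁴ → stable
  170–172 m: −αΔT+βΔS = −(1 × 10⁻⁴)(-4.6)+(8.1 × 10⁻⁴)(-0.12) = 3.6 × 10⁻⁴ → stable
The 87–127 m interval has Δρ < 0: lighter water underlies denser water.

87–127 m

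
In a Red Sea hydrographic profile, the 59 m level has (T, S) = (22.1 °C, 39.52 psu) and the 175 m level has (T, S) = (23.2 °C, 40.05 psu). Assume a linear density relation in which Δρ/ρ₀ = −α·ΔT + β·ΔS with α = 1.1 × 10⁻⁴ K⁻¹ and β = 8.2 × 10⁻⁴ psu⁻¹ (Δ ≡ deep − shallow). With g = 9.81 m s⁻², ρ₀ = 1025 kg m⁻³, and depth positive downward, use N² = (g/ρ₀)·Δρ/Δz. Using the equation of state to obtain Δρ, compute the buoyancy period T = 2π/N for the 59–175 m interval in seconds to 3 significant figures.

ΔT = +1.1 K, ΔS = +0.53 psu (deep − shallow).
Δρ/ρ₀ = −αΔT + βΔS = -1.21 × 10⁻⁴ + 4.346 × 10⁻⁴ = 3.136 × 10⁻⁴, so Δρ ≈ 0.3214 kg m⁻³.
N² = (g/ρ₀)·Δρ/Δz = g·(Δρ/ρ₀)/Δz = 9.81 × 3.136 × 10⁻⁴ / 116 = 2.6521 × 10⁻⁵ s⁻².
N = √(2.6521 × 10⁻⁵) = 5.1499 × 10⁻³ rad s⁻¹ → T = 2π/N = 1.2201 × 10³ s ≈ 1.22 × 10³ s.

1.22 × 10³ s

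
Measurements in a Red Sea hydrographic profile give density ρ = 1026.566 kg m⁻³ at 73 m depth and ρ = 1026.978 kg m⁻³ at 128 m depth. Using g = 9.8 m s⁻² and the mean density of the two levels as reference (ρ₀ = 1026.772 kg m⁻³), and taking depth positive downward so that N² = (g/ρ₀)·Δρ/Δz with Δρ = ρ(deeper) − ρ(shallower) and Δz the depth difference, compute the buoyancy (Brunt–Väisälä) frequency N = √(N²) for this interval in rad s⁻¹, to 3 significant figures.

8.46 × 10⁻³ rad s⁻¹

Δρ = 1026.978 − 1026.566 = 0.412 kg m⁻³ over Δz = 128 − 73 = 55 m.
N² = (9.8/1026.772) × (0.412/55) = 7.1497 × 10⁻⁵ s⁻².
N = √(7.1497 × 10⁻⁵) = 8.4556 × 10⁻³ rad s⁻¹ ≈ 8.46 × 10⁻³ rad s⁻¹.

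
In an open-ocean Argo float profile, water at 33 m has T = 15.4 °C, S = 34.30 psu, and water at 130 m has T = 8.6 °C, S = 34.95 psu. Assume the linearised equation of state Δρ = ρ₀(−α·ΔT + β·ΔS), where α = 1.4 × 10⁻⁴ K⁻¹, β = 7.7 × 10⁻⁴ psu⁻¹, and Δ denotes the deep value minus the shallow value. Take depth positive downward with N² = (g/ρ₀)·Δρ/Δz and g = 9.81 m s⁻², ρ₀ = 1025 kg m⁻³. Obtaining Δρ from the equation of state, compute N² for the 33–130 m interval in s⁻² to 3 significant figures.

1.47 × 10⁻⁴ s⁻²

ΔT = -6.8 K, ΔS = +0.65 psu (deep − shallow).
Δρ/ρ₀ = −αΔT + βΔS = 9.52 × 10⁻⁴ + 5.005 × 10⁻⁴ = 1.4525 × 10⁻³, so Δρ ≈ 1.489 kg m⁻³.
N² = (g/ρ₀)·Δρ/Δz = g·(Δρ/ρ₀)/Δz = 9.81 × 1.4525 × 10⁻³ / 97 = 1.4690 × 10⁻⁴ s⁻² ≈ 1.47 × 10⁻⁴ s⁻².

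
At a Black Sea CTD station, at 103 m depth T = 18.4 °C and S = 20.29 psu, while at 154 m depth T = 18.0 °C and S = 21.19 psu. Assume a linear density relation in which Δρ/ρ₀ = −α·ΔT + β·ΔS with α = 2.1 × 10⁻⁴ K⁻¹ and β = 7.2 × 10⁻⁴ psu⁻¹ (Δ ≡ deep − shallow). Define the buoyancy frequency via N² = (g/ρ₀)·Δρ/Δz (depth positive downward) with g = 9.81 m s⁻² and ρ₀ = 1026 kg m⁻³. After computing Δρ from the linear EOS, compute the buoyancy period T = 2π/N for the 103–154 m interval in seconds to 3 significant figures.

ΔT = -0.4 K, ΔS = +0.90 psu (deep − shallow).
Δρ/ρ₀ = −αΔT + βΔS = 8.40 × 10⁻⁵ + 6.48 × 10⁻⁴ = 7.32 × 10⁻⁴, so Δρ ≈ 0.7510 kg m⁻³.
N² = (g/ρ₀)·Δρ/Δz = g·(Δρ/ρ₀)/Δz = 9.81 × 7.32 × 10⁻⁴ / 51 = 1.4080 × 10⁻⁴ s⁻².
N = √(1.4080 × 10⁻⁴) = 0.011866 rad s⁻¹ → T = 2π/N = 529.51 s ≈ 530 s.

530 s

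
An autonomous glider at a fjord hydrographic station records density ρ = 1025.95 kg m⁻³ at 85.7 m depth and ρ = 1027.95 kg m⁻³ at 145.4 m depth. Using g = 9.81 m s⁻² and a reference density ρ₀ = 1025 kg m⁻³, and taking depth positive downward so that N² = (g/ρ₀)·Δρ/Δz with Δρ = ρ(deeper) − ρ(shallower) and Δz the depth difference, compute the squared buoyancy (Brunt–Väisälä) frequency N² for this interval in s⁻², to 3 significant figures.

3.21 × 10⁻⁴ s⁻²

Δρ = 1027.95 − 1025.95 = 2.00 kg m⁻³ over Δz = 145.4 − 85.7 = 59.7 m.
N² = (9.81/1025) × (2.00/59.7) = 3.2063 × 10⁻⁴ s⁻² ≈ 3.21 × 10⁻⁴ s⁻².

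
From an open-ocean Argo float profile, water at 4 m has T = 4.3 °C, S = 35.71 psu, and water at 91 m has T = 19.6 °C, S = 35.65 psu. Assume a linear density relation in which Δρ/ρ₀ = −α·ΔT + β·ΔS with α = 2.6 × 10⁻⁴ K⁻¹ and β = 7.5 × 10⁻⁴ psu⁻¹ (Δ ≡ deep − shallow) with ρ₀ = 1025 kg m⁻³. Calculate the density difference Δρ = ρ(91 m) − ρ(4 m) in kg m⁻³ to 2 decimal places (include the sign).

-4.12 kg m⁻³

ΔT = +15.3 K, ΔS = -0.06 psu (deep − shallow).
Δρ/ρ₀ = −(2.6 × 10⁻⁴)(+15.3) + (7.5 × 10⁻⁴)(-0.06) = -4.023 × 10⁻³.
Δρ = 1025 × (-4.023 × 10⁻³) = -4.12 kg m⁻³.
Negative Δρ: lighter below, statically unstable.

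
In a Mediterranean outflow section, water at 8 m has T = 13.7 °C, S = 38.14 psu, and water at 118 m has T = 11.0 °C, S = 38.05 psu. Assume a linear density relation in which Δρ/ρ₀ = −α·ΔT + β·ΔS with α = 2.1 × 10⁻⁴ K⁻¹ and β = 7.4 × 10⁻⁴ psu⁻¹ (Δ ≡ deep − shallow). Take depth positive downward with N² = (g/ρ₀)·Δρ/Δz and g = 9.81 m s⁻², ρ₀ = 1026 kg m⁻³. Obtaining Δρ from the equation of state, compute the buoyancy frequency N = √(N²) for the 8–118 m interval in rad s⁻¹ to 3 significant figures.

ΔT = -2.7 K, ΔS = -0.09 psu (deep − shallow).
Δρ/ρ₀ = −αΔT + βΔS = 5.67 × 10⁻⁴ − 6.66 × 10⁻⁵ = 5.004 × 10⁻⁴, so Δρ ≈ 0.5134 kg m⁻³.
N² = (g/ρ₀)·Δρ/Δz = g·(Δρ/ρ₀)/Δz = 9.81 × 5.004 × 10⁻⁴ / 110 = 4.4627 × 10⁻⁵ s⁻².
N = √(4.4627 × 10⁻⁵) = 6.6803 × 10⁻³ rad s⁻¹ ≈ 6.68 × 10⁻³ rad s⁻¹.

6.68 × 10⁻³ rad s⁻¹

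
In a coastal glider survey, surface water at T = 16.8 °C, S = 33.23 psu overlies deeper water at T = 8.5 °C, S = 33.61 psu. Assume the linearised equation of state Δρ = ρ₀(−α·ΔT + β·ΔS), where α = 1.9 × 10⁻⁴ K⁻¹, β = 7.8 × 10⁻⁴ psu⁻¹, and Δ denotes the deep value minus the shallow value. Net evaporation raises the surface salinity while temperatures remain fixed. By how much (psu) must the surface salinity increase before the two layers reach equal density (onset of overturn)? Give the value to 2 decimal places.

Neutral buoyancy requires −α(T_deep − T_surf) + β(S_deep − S_surf′) = 0.
S_surf′ = S_deep − (α/β)·ΔT = 33.61 − (1.9 × 10⁻⁴/7.8 × 10⁻⁴)·(-8.3) = 35.6318 psu.
Increase required: 35.6318 − 33.23 = 2.4018 psu.

2.40 psu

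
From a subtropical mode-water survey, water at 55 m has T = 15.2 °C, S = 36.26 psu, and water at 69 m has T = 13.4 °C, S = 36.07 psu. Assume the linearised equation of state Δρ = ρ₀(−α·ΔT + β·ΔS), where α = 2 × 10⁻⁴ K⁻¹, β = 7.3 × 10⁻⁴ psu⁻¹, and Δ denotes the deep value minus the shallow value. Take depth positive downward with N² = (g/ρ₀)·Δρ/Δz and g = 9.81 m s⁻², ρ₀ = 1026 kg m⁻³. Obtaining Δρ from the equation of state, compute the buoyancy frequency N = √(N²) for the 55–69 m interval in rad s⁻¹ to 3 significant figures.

0.0125 rad s⁻¹

ΔT = -1.8 K, ΔS = -0.19 psu (deep − shallow).
Δρ/ρ₀ = −αΔT + βΔS = 3.60 × 10⁻⁴ − 1.387 × 10⁻⁴ = 2.213 × 10⁻⁴, so Δρ ≈ 0.2271 kg m⁻³.
N² = (g/ρ₀)·Δρ/Δz = g·(Δρ/ρ₀)/Δz = 9.81 × 2.213 × 10⁻⁴ / 14 = 1.5507 × 10⁻⁴ s⁻².
N = √(1.5507 × 10⁻⁴) = 0.012453 rad s⁻¹ ≈ 0.0125 rad s⁻¹.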